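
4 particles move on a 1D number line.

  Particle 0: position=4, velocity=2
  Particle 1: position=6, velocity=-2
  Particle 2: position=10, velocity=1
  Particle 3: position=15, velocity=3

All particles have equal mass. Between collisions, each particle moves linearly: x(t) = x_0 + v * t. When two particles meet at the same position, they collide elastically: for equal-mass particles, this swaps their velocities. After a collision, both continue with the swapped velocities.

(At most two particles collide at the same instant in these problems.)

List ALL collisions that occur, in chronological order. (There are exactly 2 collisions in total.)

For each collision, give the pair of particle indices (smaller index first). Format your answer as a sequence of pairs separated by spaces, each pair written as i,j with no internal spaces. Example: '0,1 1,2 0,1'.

Answer: 0,1 1,2

Derivation:
Collision at t=1/2: particles 0 and 1 swap velocities; positions: p0=5 p1=5 p2=21/2 p3=33/2; velocities now: v0=-2 v1=2 v2=1 v3=3
Collision at t=6: particles 1 and 2 swap velocities; positions: p0=-6 p1=16 p2=16 p3=33; velocities now: v0=-2 v1=1 v2=2 v3=3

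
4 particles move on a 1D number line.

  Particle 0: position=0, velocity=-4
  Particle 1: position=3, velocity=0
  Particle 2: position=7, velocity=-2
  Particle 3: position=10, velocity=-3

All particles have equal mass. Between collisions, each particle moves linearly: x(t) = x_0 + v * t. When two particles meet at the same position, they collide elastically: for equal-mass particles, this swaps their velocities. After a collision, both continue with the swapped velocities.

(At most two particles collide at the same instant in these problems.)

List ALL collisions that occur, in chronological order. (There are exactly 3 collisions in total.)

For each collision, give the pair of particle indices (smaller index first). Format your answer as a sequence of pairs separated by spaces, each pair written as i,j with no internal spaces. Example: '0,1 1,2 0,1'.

Answer: 1,2 2,3 1,2

Derivation:
Collision at t=2: particles 1 and 2 swap velocities; positions: p0=-8 p1=3 p2=3 p3=4; velocities now: v0=-4 v1=-2 v2=0 v3=-3
Collision at t=7/3: particles 2 and 3 swap velocities; positions: p0=-28/3 p1=7/3 p2=3 p3=3; velocities now: v0=-4 v1=-2 v2=-3 v3=0
Collision at t=3: particles 1 and 2 swap velocities; positions: p0=-12 p1=1 p2=1 p3=3; velocities now: v0=-4 v1=-3 v2=-2 v3=0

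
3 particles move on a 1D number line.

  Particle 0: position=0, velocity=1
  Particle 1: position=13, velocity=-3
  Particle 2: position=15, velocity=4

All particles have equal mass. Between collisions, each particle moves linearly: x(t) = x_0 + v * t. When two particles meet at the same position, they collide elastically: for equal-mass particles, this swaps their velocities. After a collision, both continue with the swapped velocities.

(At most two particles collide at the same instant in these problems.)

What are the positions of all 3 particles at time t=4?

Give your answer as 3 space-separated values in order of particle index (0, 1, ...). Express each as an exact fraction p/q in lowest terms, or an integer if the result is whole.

Collision at t=13/4: particles 0 and 1 swap velocities; positions: p0=13/4 p1=13/4 p2=28; velocities now: v0=-3 v1=1 v2=4
Advance to t=4 (no further collisions before then); velocities: v0=-3 v1=1 v2=4; positions = 1 4 31

Answer: 1 4 31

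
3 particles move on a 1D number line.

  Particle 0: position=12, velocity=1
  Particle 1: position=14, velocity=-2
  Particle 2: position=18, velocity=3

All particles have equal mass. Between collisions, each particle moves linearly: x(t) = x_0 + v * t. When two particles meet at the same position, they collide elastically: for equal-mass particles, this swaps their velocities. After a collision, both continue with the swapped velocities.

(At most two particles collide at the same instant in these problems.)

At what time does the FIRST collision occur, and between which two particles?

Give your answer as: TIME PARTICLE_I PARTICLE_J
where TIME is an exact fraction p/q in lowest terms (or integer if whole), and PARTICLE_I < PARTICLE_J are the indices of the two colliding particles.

Answer: 2/3 0 1

Derivation:
Pair (0,1): pos 12,14 vel 1,-2 -> gap=2, closing at 3/unit, collide at t=2/3
Pair (1,2): pos 14,18 vel -2,3 -> not approaching (rel speed -5 <= 0)
Earliest collision: t=2/3 between 0 and 1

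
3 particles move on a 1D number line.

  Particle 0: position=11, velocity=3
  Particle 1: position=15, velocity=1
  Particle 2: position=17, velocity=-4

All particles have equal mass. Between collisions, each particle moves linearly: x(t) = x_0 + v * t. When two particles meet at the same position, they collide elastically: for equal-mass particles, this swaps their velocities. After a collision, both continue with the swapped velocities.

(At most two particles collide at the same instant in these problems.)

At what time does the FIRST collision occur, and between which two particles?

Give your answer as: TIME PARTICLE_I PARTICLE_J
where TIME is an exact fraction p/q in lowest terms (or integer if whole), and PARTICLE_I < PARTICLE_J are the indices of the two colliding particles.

Answer: 2/5 1 2

Derivation:
Pair (0,1): pos 11,15 vel 3,1 -> gap=4, closing at 2/unit, collide at t=2
Pair (1,2): pos 15,17 vel 1,-4 -> gap=2, closing at 5/unit, collide at t=2/5
Earliest collision: t=2/5 between 1 and 2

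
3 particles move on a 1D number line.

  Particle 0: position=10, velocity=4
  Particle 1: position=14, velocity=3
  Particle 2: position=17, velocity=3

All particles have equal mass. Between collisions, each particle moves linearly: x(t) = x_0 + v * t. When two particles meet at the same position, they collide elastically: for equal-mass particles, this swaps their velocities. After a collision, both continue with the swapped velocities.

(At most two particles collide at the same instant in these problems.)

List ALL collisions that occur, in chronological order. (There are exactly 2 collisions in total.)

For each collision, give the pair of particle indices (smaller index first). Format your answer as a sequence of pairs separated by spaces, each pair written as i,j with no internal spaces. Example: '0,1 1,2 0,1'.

Answer: 0,1 1,2

Derivation:
Collision at t=4: particles 0 and 1 swap velocities; positions: p0=26 p1=26 p2=29; velocities now: v0=3 v1=4 v2=3
Collision at t=7: particles 1 and 2 swap velocities; positions: p0=35 p1=38 p2=38; velocities now: v0=3 v1=3 v2=4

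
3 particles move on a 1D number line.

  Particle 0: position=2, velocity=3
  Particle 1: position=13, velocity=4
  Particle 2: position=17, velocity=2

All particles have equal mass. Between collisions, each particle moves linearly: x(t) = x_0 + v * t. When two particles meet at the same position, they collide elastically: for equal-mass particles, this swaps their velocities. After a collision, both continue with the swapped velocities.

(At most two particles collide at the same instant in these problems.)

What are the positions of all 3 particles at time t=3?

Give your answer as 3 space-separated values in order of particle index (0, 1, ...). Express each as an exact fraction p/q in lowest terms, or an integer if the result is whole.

Collision at t=2: particles 1 and 2 swap velocities; positions: p0=8 p1=21 p2=21; velocities now: v0=3 v1=2 v2=4
Advance to t=3 (no further collisions before then); velocities: v0=3 v1=2 v2=4; positions = 11 23 25

Answer: 11 23 25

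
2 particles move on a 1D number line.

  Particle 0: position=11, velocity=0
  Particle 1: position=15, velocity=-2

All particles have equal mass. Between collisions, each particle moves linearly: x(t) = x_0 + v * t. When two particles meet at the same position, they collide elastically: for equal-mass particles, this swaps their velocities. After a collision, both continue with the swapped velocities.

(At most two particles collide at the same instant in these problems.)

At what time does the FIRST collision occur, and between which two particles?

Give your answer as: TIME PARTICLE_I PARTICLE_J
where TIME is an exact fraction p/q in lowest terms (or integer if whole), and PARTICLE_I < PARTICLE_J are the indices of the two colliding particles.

Answer: 2 0 1

Derivation:
Pair (0,1): pos 11,15 vel 0,-2 -> gap=4, closing at 2/unit, collide at t=2
Earliest collision: t=2 between 0 and 1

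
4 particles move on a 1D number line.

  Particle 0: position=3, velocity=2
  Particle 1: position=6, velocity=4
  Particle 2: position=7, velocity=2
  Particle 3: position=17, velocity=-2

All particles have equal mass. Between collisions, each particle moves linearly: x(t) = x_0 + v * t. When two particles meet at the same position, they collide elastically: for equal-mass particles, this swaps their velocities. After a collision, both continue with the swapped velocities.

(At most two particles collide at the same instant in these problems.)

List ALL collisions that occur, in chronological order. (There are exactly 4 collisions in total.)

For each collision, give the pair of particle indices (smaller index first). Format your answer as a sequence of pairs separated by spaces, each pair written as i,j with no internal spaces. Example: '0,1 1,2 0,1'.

Answer: 1,2 2,3 1,2 0,1

Derivation:
Collision at t=1/2: particles 1 and 2 swap velocities; positions: p0=4 p1=8 p2=8 p3=16; velocities now: v0=2 v1=2 v2=4 v3=-2
Collision at t=11/6: particles 2 and 3 swap velocities; positions: p0=20/3 p1=32/3 p2=40/3 p3=40/3; velocities now: v0=2 v1=2 v2=-2 v3=4
Collision at t=5/2: particles 1 and 2 swap velocities; positions: p0=8 p1=12 p2=12 p3=16; velocities now: v0=2 v1=-2 v2=2 v3=4
Collision at t=7/2: particles 0 and 1 swap velocities; positions: p0=10 p1=10 p2=14 p3=20; velocities now: v0=-2 v1=2 v2=2 v3=4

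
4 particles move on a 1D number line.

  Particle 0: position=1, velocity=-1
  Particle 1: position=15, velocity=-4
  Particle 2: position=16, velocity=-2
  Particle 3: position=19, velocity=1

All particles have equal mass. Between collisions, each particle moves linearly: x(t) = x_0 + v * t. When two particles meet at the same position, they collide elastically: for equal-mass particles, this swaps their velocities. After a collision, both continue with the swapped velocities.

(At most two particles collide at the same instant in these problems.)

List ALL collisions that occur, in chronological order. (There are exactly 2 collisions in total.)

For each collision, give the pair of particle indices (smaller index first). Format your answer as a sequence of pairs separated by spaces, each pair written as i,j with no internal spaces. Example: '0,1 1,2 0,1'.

Collision at t=14/3: particles 0 and 1 swap velocities; positions: p0=-11/3 p1=-11/3 p2=20/3 p3=71/3; velocities now: v0=-4 v1=-1 v2=-2 v3=1
Collision at t=15: particles 1 and 2 swap velocities; positions: p0=-45 p1=-14 p2=-14 p3=34; velocities now: v0=-4 v1=-2 v2=-1 v3=1

Answer: 0,1 1,2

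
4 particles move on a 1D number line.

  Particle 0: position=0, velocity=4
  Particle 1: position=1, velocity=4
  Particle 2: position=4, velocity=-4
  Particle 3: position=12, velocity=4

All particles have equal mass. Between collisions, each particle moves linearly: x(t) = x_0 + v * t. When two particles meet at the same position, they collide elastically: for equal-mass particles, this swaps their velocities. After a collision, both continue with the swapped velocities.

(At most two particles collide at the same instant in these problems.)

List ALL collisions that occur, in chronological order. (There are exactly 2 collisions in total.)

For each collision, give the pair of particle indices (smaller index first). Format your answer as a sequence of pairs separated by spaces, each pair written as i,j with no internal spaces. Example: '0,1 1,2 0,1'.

Collision at t=3/8: particles 1 and 2 swap velocities; positions: p0=3/2 p1=5/2 p2=5/2 p3=27/2; velocities now: v0=4 v1=-4 v2=4 v3=4
Collision at t=1/2: particles 0 and 1 swap velocities; positions: p0=2 p1=2 p2=3 p3=14; velocities now: v0=-4 v1=4 v2=4 v3=4

Answer: 1,2 0,1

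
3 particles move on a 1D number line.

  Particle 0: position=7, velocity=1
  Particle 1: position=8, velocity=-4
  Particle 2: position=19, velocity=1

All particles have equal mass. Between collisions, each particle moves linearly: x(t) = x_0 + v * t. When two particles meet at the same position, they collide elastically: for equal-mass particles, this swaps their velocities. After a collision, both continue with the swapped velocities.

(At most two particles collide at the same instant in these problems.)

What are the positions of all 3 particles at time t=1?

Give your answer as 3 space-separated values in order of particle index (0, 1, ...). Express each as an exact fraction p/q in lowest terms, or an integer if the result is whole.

Answer: 4 8 20

Derivation:
Collision at t=1/5: particles 0 and 1 swap velocities; positions: p0=36/5 p1=36/5 p2=96/5; velocities now: v0=-4 v1=1 v2=1
Advance to t=1 (no further collisions before then); velocities: v0=-4 v1=1 v2=1; positions = 4 8 20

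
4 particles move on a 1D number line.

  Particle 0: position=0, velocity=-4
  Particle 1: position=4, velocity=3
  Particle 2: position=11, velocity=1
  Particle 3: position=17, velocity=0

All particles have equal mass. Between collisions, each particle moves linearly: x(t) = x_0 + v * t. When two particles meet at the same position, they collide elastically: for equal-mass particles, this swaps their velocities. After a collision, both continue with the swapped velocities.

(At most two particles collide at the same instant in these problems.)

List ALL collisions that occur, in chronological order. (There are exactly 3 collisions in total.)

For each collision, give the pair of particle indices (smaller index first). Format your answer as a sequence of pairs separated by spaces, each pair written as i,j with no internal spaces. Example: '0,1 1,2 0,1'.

Collision at t=7/2: particles 1 and 2 swap velocities; positions: p0=-14 p1=29/2 p2=29/2 p3=17; velocities now: v0=-4 v1=1 v2=3 v3=0
Collision at t=13/3: particles 2 and 3 swap velocities; positions: p0=-52/3 p1=46/3 p2=17 p3=17; velocities now: v0=-4 v1=1 v2=0 v3=3
Collision at t=6: particles 1 and 2 swap velocities; positions: p0=-24 p1=17 p2=17 p3=22; velocities now: v0=-4 v1=0 v2=1 v3=3

Answer: 1,2 2,3 1,2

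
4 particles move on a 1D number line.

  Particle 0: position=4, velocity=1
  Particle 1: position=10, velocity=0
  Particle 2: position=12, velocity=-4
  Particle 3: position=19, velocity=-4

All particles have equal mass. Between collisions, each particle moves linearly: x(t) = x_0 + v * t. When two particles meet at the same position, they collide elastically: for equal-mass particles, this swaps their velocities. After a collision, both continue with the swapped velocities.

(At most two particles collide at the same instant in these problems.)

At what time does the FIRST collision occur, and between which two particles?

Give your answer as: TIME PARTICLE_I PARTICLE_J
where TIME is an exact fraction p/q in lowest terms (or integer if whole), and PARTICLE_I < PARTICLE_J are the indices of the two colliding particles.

Answer: 1/2 1 2

Derivation:
Pair (0,1): pos 4,10 vel 1,0 -> gap=6, closing at 1/unit, collide at t=6
Pair (1,2): pos 10,12 vel 0,-4 -> gap=2, closing at 4/unit, collide at t=1/2
Pair (2,3): pos 12,19 vel -4,-4 -> not approaching (rel speed 0 <= 0)
Earliest collision: t=1/2 between 1 and 2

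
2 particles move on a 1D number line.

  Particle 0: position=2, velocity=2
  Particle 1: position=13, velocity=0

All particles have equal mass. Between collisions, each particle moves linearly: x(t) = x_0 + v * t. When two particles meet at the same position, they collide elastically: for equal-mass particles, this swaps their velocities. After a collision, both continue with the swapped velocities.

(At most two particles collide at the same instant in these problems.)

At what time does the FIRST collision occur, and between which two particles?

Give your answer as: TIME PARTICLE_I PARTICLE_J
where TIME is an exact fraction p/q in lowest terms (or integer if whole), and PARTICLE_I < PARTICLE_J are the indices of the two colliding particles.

Pair (0,1): pos 2,13 vel 2,0 -> gap=11, closing at 2/unit, collide at t=11/2
Earliest collision: t=11/2 between 0 and 1

Answer: 11/2 0 1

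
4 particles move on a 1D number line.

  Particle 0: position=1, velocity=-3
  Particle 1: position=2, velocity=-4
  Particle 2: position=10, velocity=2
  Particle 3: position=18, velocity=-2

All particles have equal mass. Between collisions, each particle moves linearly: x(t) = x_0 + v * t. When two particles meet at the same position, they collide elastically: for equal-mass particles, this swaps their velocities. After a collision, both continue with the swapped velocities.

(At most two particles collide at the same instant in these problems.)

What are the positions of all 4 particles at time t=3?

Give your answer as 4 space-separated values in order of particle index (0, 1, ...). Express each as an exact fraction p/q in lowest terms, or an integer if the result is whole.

Answer: -10 -8 12 16

Derivation:
Collision at t=1: particles 0 and 1 swap velocities; positions: p0=-2 p1=-2 p2=12 p3=16; velocities now: v0=-4 v1=-3 v2=2 v3=-2
Collision at t=2: particles 2 and 3 swap velocities; positions: p0=-6 p1=-5 p2=14 p3=14; velocities now: v0=-4 v1=-3 v2=-2 v3=2
Advance to t=3 (no further collisions before then); velocities: v0=-4 v1=-3 v2=-2 v3=2; positions = -10 -8 12 16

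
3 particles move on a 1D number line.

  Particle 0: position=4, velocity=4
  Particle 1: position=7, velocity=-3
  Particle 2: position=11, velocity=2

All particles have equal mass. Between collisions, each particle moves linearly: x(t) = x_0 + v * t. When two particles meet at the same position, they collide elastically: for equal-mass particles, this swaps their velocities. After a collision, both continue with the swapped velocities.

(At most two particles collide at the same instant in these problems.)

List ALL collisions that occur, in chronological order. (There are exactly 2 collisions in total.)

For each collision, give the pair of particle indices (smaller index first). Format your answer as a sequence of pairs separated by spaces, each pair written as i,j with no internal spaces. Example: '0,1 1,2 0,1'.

Collision at t=3/7: particles 0 and 1 swap velocities; positions: p0=40/7 p1=40/7 p2=83/7; velocities now: v0=-3 v1=4 v2=2
Collision at t=7/2: particles 1 and 2 swap velocities; positions: p0=-7/2 p1=18 p2=18; velocities now: v0=-3 v1=2 v2=4

Answer: 0,1 1,2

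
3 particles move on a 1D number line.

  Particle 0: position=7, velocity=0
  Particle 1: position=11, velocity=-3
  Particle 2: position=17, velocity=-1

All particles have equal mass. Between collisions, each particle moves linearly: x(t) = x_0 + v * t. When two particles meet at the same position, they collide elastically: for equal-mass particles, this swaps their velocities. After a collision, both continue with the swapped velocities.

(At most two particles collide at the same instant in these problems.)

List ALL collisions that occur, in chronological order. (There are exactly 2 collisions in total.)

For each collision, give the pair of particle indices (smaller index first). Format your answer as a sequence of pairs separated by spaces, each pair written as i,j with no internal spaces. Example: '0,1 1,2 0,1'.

Answer: 0,1 1,2

Derivation:
Collision at t=4/3: particles 0 and 1 swap velocities; positions: p0=7 p1=7 p2=47/3; velocities now: v0=-3 v1=0 v2=-1
Collision at t=10: particles 1 and 2 swap velocities; positions: p0=-19 p1=7 p2=7; velocities now: v0=-3 v1=-1 v2=0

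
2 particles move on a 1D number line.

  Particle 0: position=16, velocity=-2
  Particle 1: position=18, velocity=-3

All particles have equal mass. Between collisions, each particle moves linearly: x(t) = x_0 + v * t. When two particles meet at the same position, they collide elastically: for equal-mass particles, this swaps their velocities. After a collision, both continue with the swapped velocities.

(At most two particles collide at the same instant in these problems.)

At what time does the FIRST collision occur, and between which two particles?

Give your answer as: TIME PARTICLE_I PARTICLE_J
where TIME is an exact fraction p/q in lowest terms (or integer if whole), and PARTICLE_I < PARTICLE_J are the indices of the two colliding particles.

Answer: 2 0 1

Derivation:
Pair (0,1): pos 16,18 vel -2,-3 -> gap=2, closing at 1/unit, collide at t=2
Earliest collision: t=2 between 0 and 1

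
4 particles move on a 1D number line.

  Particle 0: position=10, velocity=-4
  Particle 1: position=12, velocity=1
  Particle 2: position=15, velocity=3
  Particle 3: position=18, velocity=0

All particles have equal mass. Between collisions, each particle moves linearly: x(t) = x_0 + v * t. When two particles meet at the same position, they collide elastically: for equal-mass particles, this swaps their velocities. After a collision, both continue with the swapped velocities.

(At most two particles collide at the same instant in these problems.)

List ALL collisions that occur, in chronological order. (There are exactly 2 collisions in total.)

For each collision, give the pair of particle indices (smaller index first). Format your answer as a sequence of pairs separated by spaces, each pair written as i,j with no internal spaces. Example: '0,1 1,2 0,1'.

Collision at t=1: particles 2 and 3 swap velocities; positions: p0=6 p1=13 p2=18 p3=18; velocities now: v0=-4 v1=1 v2=0 v3=3
Collision at t=6: particles 1 and 2 swap velocities; positions: p0=-14 p1=18 p2=18 p3=33; velocities now: v0=-4 v1=0 v2=1 v3=3

Answer: 2,3 1,2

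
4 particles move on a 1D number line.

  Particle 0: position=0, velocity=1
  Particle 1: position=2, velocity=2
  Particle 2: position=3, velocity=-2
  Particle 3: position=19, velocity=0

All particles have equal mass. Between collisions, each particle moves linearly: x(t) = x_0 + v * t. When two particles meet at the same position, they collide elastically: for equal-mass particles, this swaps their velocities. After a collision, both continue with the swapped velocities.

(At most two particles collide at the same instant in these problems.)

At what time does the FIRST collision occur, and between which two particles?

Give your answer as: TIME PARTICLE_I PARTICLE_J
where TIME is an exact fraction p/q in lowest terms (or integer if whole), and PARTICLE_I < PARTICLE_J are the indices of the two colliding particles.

Pair (0,1): pos 0,2 vel 1,2 -> not approaching (rel speed -1 <= 0)
Pair (1,2): pos 2,3 vel 2,-2 -> gap=1, closing at 4/unit, collide at t=1/4
Pair (2,3): pos 3,19 vel -2,0 -> not approaching (rel speed -2 <= 0)
Earliest collision: t=1/4 between 1 and 2

Answer: 1/4 1 2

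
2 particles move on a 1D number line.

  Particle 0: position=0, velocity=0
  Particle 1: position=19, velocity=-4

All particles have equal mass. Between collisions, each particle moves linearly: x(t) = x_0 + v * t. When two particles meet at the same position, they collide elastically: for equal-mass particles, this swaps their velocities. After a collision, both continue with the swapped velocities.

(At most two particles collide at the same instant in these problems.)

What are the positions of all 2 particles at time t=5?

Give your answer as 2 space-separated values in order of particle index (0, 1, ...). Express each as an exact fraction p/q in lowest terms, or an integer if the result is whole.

Answer: -1 0

Derivation:
Collision at t=19/4: particles 0 and 1 swap velocities; positions: p0=0 p1=0; velocities now: v0=-4 v1=0
Advance to t=5 (no further collisions before then); velocities: v0=-4 v1=0; positions = -1 0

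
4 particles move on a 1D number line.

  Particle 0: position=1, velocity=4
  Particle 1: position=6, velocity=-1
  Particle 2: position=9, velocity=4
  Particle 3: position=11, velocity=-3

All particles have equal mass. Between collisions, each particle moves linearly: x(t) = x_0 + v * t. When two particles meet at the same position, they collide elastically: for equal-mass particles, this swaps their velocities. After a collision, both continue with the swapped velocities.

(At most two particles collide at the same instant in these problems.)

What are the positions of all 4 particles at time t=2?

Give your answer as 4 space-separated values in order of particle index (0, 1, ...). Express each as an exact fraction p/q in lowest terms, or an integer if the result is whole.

Answer: 4 5 9 17

Derivation:
Collision at t=2/7: particles 2 and 3 swap velocities; positions: p0=15/7 p1=40/7 p2=71/7 p3=71/7; velocities now: v0=4 v1=-1 v2=-3 v3=4
Collision at t=1: particles 0 and 1 swap velocities; positions: p0=5 p1=5 p2=8 p3=13; velocities now: v0=-1 v1=4 v2=-3 v3=4
Collision at t=10/7: particles 1 and 2 swap velocities; positions: p0=32/7 p1=47/7 p2=47/7 p3=103/7; velocities now: v0=-1 v1=-3 v2=4 v3=4
Advance to t=2 (no further collisions before then); velocities: v0=-1 v1=-3 v2=4 v3=4; positions = 4 5 9 17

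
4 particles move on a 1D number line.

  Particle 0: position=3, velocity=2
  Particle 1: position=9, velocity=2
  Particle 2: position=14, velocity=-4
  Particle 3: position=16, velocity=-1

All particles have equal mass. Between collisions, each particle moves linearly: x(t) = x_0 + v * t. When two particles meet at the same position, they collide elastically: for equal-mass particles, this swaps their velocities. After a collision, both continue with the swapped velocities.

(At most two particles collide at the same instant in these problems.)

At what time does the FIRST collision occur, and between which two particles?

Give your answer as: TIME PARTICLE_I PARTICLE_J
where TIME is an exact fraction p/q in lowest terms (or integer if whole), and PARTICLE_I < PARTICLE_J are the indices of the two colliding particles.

Answer: 5/6 1 2

Derivation:
Pair (0,1): pos 3,9 vel 2,2 -> not approaching (rel speed 0 <= 0)
Pair (1,2): pos 9,14 vel 2,-4 -> gap=5, closing at 6/unit, collide at t=5/6
Pair (2,3): pos 14,16 vel -4,-1 -> not approaching (rel speed -3 <= 0)
Earliest collision: t=5/6 between 1 and 2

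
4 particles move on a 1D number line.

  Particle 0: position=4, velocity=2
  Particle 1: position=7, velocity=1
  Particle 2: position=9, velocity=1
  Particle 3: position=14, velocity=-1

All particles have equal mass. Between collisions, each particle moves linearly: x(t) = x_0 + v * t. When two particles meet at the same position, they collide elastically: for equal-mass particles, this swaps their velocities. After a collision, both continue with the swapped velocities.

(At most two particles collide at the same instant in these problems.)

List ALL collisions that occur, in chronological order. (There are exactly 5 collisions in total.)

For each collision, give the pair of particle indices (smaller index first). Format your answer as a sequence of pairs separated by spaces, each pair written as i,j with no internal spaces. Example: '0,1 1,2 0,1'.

Collision at t=5/2: particles 2 and 3 swap velocities; positions: p0=9 p1=19/2 p2=23/2 p3=23/2; velocities now: v0=2 v1=1 v2=-1 v3=1
Collision at t=3: particles 0 and 1 swap velocities; positions: p0=10 p1=10 p2=11 p3=12; velocities now: v0=1 v1=2 v2=-1 v3=1
Collision at t=10/3: particles 1 and 2 swap velocities; positions: p0=31/3 p1=32/3 p2=32/3 p3=37/3; velocities now: v0=1 v1=-1 v2=2 v3=1
Collision at t=7/2: particles 0 and 1 swap velocities; positions: p0=21/2 p1=21/2 p2=11 p3=25/2; velocities now: v0=-1 v1=1 v2=2 v3=1
Collision at t=5: particles 2 and 3 swap velocities; positions: p0=9 p1=12 p2=14 p3=14; velocities now: v0=-1 v1=1 v2=1 v3=2

Answer: 2,3 0,1 1,2 0,1 2,3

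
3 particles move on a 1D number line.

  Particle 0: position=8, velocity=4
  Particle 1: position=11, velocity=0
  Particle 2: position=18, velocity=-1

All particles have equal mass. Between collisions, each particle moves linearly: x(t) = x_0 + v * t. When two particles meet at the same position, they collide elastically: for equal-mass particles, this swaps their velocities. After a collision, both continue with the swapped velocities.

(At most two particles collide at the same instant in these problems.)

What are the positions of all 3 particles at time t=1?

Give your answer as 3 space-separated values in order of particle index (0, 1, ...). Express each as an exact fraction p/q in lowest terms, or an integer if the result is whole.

Answer: 11 12 17

Derivation:
Collision at t=3/4: particles 0 and 1 swap velocities; positions: p0=11 p1=11 p2=69/4; velocities now: v0=0 v1=4 v2=-1
Advance to t=1 (no further collisions before then); velocities: v0=0 v1=4 v2=-1; positions = 11 12 17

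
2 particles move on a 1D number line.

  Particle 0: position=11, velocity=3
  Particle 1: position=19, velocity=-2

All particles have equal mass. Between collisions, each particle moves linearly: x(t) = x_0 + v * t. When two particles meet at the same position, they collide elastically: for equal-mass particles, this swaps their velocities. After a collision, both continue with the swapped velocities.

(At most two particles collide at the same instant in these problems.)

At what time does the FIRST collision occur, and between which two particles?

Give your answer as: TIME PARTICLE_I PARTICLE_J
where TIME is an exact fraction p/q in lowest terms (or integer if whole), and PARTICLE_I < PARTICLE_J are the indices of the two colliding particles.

Answer: 8/5 0 1

Derivation:
Pair (0,1): pos 11,19 vel 3,-2 -> gap=8, closing at 5/unit, collide at t=8/5
Earliest collision: t=8/5 between 0 and 1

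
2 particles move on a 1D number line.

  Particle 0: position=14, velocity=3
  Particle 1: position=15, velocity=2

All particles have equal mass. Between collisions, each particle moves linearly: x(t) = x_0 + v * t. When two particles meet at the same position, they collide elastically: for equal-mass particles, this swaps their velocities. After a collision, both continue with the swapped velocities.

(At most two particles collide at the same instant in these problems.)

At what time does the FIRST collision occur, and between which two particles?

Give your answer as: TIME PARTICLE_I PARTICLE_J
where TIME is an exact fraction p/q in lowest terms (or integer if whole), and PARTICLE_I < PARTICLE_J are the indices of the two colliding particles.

Pair (0,1): pos 14,15 vel 3,2 -> gap=1, closing at 1/unit, collide at t=1
Earliest collision: t=1 between 0 and 1

Answer: 1 0 1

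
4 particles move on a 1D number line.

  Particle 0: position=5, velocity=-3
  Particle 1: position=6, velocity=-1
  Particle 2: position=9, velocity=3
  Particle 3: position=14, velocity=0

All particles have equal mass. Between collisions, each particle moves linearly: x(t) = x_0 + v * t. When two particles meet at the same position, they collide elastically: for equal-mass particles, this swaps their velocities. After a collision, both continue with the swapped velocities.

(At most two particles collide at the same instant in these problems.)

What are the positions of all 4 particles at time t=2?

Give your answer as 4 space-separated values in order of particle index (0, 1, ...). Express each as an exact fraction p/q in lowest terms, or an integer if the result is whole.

Answer: -1 4 14 15

Derivation:
Collision at t=5/3: particles 2 and 3 swap velocities; positions: p0=0 p1=13/3 p2=14 p3=14; velocities now: v0=-3 v1=-1 v2=0 v3=3
Advance to t=2 (no further collisions before then); velocities: v0=-3 v1=-1 v2=0 v3=3; positions = -1 4 14 15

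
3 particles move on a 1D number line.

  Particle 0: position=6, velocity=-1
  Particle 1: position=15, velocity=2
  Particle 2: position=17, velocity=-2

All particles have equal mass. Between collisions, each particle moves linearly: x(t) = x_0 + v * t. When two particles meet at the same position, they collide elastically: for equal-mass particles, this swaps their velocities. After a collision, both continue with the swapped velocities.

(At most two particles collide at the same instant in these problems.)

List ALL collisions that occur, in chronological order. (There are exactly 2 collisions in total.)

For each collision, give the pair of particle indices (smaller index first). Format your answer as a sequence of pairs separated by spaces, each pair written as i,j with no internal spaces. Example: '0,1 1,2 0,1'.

Collision at t=1/2: particles 1 and 2 swap velocities; positions: p0=11/2 p1=16 p2=16; velocities now: v0=-1 v1=-2 v2=2
Collision at t=11: particles 0 and 1 swap velocities; positions: p0=-5 p1=-5 p2=37; velocities now: v0=-2 v1=-1 v2=2

Answer: 1,2 0,1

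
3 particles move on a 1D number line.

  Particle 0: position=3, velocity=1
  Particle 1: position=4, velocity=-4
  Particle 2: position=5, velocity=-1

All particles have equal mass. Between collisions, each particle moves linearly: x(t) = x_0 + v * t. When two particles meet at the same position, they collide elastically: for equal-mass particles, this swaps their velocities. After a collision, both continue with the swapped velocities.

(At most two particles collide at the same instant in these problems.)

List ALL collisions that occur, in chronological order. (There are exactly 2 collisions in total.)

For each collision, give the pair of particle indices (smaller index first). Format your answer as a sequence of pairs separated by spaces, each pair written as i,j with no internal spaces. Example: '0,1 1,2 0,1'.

Collision at t=1/5: particles 0 and 1 swap velocities; positions: p0=16/5 p1=16/5 p2=24/5; velocities now: v0=-4 v1=1 v2=-1
Collision at t=1: particles 1 and 2 swap velocities; positions: p0=0 p1=4 p2=4; velocities now: v0=-4 v1=-1 v2=1

Answer: 0,1 1,2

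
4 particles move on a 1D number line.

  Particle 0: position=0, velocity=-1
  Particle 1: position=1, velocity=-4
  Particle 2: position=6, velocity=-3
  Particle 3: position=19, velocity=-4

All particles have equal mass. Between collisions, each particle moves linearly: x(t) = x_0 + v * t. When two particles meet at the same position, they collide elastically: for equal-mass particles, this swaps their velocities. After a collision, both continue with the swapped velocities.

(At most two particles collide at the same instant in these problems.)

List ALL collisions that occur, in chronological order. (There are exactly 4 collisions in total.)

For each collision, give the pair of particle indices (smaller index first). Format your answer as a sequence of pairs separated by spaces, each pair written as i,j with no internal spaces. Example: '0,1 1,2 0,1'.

Collision at t=1/3: particles 0 and 1 swap velocities; positions: p0=-1/3 p1=-1/3 p2=5 p3=53/3; velocities now: v0=-4 v1=-1 v2=-3 v3=-4
Collision at t=3: particles 1 and 2 swap velocities; positions: p0=-11 p1=-3 p2=-3 p3=7; velocities now: v0=-4 v1=-3 v2=-1 v3=-4
Collision at t=19/3: particles 2 and 3 swap velocities; positions: p0=-73/3 p1=-13 p2=-19/3 p3=-19/3; velocities now: v0=-4 v1=-3 v2=-4 v3=-1
Collision at t=13: particles 1 and 2 swap velocities; positions: p0=-51 p1=-33 p2=-33 p3=-13; velocities now: v0=-4 v1=-4 v2=-3 v3=-1

Answer: 0,1 1,2 2,3 1,2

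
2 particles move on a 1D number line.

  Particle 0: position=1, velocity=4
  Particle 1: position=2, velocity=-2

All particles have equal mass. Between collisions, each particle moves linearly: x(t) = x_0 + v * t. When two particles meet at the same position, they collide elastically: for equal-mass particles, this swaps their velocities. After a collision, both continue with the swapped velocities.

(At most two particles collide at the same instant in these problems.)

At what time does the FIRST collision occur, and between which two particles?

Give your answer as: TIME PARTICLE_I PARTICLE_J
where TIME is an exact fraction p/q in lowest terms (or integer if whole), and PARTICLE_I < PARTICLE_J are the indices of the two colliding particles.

Pair (0,1): pos 1,2 vel 4,-2 -> gap=1, closing at 6/unit, collide at t=1/6
Earliest collision: t=1/6 between 0 and 1

Answer: 1/6 0 1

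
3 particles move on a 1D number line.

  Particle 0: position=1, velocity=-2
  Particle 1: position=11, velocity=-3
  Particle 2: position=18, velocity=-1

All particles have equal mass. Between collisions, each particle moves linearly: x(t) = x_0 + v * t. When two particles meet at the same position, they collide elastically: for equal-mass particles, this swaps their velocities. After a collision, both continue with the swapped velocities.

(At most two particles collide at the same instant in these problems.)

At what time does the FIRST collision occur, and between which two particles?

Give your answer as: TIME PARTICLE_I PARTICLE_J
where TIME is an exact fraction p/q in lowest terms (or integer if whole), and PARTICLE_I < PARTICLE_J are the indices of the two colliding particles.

Pair (0,1): pos 1,11 vel -2,-3 -> gap=10, closing at 1/unit, collide at t=10
Pair (1,2): pos 11,18 vel -3,-1 -> not approaching (rel speed -2 <= 0)
Earliest collision: t=10 between 0 and 1

Answer: 10 0 1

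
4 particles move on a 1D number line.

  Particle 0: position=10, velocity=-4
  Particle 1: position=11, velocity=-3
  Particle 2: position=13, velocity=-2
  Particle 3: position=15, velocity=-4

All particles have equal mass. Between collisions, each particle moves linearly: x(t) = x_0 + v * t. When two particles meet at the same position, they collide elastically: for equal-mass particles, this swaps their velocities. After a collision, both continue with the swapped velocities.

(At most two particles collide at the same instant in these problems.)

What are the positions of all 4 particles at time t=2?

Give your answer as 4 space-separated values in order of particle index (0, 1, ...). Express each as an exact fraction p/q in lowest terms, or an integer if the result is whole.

Answer: 2 5 7 9

Derivation:
Collision at t=1: particles 2 and 3 swap velocities; positions: p0=6 p1=8 p2=11 p3=11; velocities now: v0=-4 v1=-3 v2=-4 v3=-2
Advance to t=2 (no further collisions before then); velocities: v0=-4 v1=-3 v2=-4 v3=-2; positions = 2 5 7 9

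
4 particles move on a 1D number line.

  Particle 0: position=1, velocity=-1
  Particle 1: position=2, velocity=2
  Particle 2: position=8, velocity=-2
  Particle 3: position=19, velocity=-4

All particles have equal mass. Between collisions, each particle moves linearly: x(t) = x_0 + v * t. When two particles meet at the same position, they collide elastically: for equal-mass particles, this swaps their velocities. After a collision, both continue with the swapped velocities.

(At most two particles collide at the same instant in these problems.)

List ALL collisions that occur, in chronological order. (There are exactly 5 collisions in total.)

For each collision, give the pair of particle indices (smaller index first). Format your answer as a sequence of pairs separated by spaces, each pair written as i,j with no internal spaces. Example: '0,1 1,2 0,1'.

Answer: 1,2 2,3 1,2 0,1 1,2

Derivation:
Collision at t=3/2: particles 1 and 2 swap velocities; positions: p0=-1/2 p1=5 p2=5 p3=13; velocities now: v0=-1 v1=-2 v2=2 v3=-4
Collision at t=17/6: particles 2 and 3 swap velocities; positions: p0=-11/6 p1=7/3 p2=23/3 p3=23/3; velocities now: v0=-1 v1=-2 v2=-4 v3=2
Collision at t=11/2: particles 1 and 2 swap velocities; positions: p0=-9/2 p1=-3 p2=-3 p3=13; velocities now: v0=-1 v1=-4 v2=-2 v3=2
Collision at t=6: particles 0 and 1 swap velocities; positions: p0=-5 p1=-5 p2=-4 p3=14; velocities now: v0=-4 v1=-1 v2=-2 v3=2
Collision at t=7: particles 1 and 2 swap velocities; positions: p0=-9 p1=-6 p2=-6 p3=16; velocities now: v0=-4 v1=-2 v2=-1 v3=2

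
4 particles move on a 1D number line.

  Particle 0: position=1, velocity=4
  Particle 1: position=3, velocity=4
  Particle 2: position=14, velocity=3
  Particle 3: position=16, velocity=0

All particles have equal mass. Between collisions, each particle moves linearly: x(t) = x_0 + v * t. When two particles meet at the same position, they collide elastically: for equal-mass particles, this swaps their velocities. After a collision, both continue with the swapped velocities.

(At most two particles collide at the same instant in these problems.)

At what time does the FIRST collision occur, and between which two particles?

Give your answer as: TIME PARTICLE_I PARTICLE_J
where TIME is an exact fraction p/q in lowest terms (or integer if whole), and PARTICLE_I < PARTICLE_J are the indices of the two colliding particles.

Pair (0,1): pos 1,3 vel 4,4 -> not approaching (rel speed 0 <= 0)
Pair (1,2): pos 3,14 vel 4,3 -> gap=11, closing at 1/unit, collide at t=11
Pair (2,3): pos 14,16 vel 3,0 -> gap=2, closing at 3/unit, collide at t=2/3
Earliest collision: t=2/3 between 2 and 3

Answer: 2/3 2 3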